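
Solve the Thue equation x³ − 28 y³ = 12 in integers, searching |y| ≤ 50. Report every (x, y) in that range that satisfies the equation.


The equation is x³ - 28y³ = 12. For fixed y, x³ = 28·y³ + 12, so a solution requires the RHS to be a perfect cube.
Strategy: iterate y from -50 to 50, compute RHS = 28·y³ + 12, and check whether it is a (positive or negative) perfect cube.
Check small values of y:
  y = 0: RHS = 12 is not a perfect cube.
  y = 1: RHS = 40 is not a perfect cube.
  y = -1: RHS = -16 is not a perfect cube.
  y = 2: RHS = 236 is not a perfect cube.
  y = -2: RHS = -212 is not a perfect cube.
  y = 3: RHS = 768 is not a perfect cube.
  y = -3: RHS = -744 is not a perfect cube.
Continuing the search up to |y| = 50 finds no solutions either.
No (x, y) in the scanned range satisfies the equation.

No integer solutions with |y| ≤ 50.


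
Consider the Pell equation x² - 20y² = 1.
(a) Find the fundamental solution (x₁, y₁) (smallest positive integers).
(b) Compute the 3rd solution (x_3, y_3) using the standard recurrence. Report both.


Step 1: Find the fundamental solution (x₁, y₁) of x² - 20y² = 1.
  Expand √20 as a continued fraction. a₀ = ⌊√20⌋ = 4; iterate m_{k+1} = d_k·a_k − m_k, d_{k+1} = (20 − m_{k+1}²)/d_k, a_{k+1} = ⌊(a₀ + m_{k+1})/d_{k+1}⌋ (starting m₀ = 0, d₀ = 1), with convergents p_k = a_k·p_{k-1} + p_{k-2}, q_k = a_k·q_{k-1} + q_{k-2} (p₋₁ = 1, q₋₁ = 0):
  k = 0: a₀ = 4; p₀/q₀ = 4/1; p₀² − 20·q₀² = 16 − 20 = -4.
  k = 1: m = 4, d = 4, a = ⌊(4 + 4)/4⌋ = 2; p/q = (2·4 + 1)/(2·1 + 0) = 9/2; p² − 20·q² = 81 − 80 = 1.
  The first convergent with p² − 20·q² = 1 gives the fundamental solution (x₁, y₁) = (9, 2).
Step 2: Apply the recurrence (x_{n+1}, y_{n+1}) = (x₁x_n + 20y₁y_n, x₁y_n + y₁x_n) repeatedly.
  From (x_1, y_1) = (9, 2): x_2 = 9·9 + 20·2·2 = 161; y_2 = 9·2 + 2·9 = 36.
  From (x_2, y_2) = (161, 36): x_3 = 9·161 + 20·2·36 = 2889; y_3 = 9·36 + 2·161 = 646.
Step 3: Verify x_3² - 20·y_3² = 8346321 - 8346320 = 1 (should be 1). ✓

(x_1, y_1) = (9, 2); (x_3, y_3) = (2889, 646).


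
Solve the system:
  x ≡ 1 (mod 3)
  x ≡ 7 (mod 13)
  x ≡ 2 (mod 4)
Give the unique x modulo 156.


Moduli 3, 13, 4 are pairwise coprime; by CRT there is a unique solution modulo M = 3 · 13 · 4 = 156.
Solve pairwise, accumulating the modulus:
  Start with x ≡ 1 (mod 3).
  Combine with x ≡ 7 (mod 13): since gcd(3, 13) = 1, we get a unique residue mod 39.
    Write x = 1 + 3·t and substitute into x ≡ 7 (mod 13): 3·t ≡ 7 − 1 = 6 (mod 13).
    The inverse of 3 mod 13 is 9 (since 3·9 = 27 = 2·13 + 1), so t ≡ 9·6 = 54 ≡ 2 (mod 13).
    Then x = 1 + 3·2 = 7, valid modulo lcm(3, 13) = 39: x ≡ 7 (mod 39).
  Combine with x ≡ 2 (mod 4): since gcd(39, 4) = 1, we get a unique residue mod 156.
    Write x = 7 + 39·t and substitute into x ≡ 2 (mod 4): 39·t ≡ 2 − 7 = -5 (mod 4).
    Reduce coefficients mod 4: 3·t ≡ 3 (mod 4).
    The inverse of 3 mod 4 is 3 (since 3·3 = 9 = 2·4 + 1), so t ≡ 3·3 = 9 ≡ 1 (mod 4).
    Then x = 7 + 39·1 = 46, valid modulo lcm(39, 4) = 156: x ≡ 46 (mod 156).
Verify: 46 mod 3 = 1 ✓, 46 mod 13 = 7 ✓, 46 mod 4 = 2 ✓.

x ≡ 46 (mod 156).


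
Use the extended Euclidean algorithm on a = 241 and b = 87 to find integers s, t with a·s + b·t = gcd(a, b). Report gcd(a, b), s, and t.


Euclidean algorithm on (241, 87) — divide until remainder is 0:
  241 = 2 · 87 + 67
  87 = 1 · 67 + 20
  67 = 3 · 20 + 7
  20 = 2 · 7 + 6
  7 = 1 · 6 + 1
  6 = 6 · 1 + 0
gcd(241, 87) = 1.
Track Bezout coefficients alongside the remainders: start with r₀ = 241 = a·1 + b·0 (s = 1, t = 0) and r₁ = 87 = a·0 + b·1 (s = 0, t = 1); each new remainder r_{k+1} = r_{k-1} − q_k·r_k inherits s_{k+1} = s_{k-1} − q_k·s_k, t_{k+1} = t_{k-1} − q_k·t_k, so r_k = a·s_k + b·t_k at every step:
  q = 2: r = 67, s = 1 − 2·0 = 1, t = 0 − 2·1 = -2  (check: 241·1 + 87·(-2) = 67)
  q = 1: r = 20, s = 0 − 1·1 = -1, t = 1 − 1·(-2) = 3  (check: 241·(-1) + 87·3 = 20)
  q = 3: r = 7, s = 1 − 3·(-1) = 4, t = -2 − 3·3 = -11  (check: 241·4 + 87·(-11) = 7)
  q = 2: r = 6, s = -1 − 2·4 = -9, t = 3 − 2·(-11) = 25  (check: 241·(-9) + 87·25 = 6)
  q = 1: r = 1, s = 4 − 1·(-9) = 13, t = -11 − 1·25 = -36  (check: 241·13 + 87·(-36) = 1)
The row with r = 1 (the gcd) gives the Bezout coefficients s = 13, t = -36.
Result: 241 · (13) + 87 · (-36) = 1.

gcd(241, 87) = 1; s = 13, t = -36 (check: 241·13 + 87·(-36) = 1).


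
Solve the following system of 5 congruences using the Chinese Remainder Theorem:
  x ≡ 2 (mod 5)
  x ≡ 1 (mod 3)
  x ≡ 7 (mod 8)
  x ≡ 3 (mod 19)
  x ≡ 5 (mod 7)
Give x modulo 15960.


Product of moduli M = 5 · 3 · 8 · 19 · 7 = 15960.
Merge one congruence at a time:
  Start: x ≡ 2 (mod 5).
  Combine with x ≡ 1 (mod 3); new modulus lcm = 15.
    Write x = 2 + 5·t and substitute into x ≡ 1 (mod 3): 5·t ≡ 1 − 2 = -1 (mod 3).
    Reduce coefficients mod 3: 2·t ≡ 2 (mod 3).
    The inverse of 2 mod 3 is 2 (since 2·2 = 4 = 1·3 + 1), so t ≡ 2·2 = 4 ≡ 1 (mod 3).
    Then x = 2 + 5·1 = 7, valid modulo lcm(5, 3) = 15: x ≡ 7 (mod 15).
  Combine with x ≡ 7 (mod 8); new modulus lcm = 120.
    Write x = 7 + 15·t and substitute into x ≡ 7 (mod 8): 15·t ≡ 7 − 7 = 0 (mod 8).
    Reduce coefficients mod 8: 7·t ≡ 0 (mod 8).
    The inverse of 7 mod 8 is 7 (since 7·7 = 49 = 6·8 + 1), so t ≡ 7·0 = 0 ≡ 0 (mod 8).
    Then x = 7 + 15·0 = 7, valid modulo lcm(15, 8) = 120: x ≡ 7 (mod 120).
  Combine with x ≡ 3 (mod 19); new modulus lcm = 2280.
    Write x = 7 + 120·t and substitute into x ≡ 3 (mod 19): 120·t ≡ 3 − 7 = -4 (mod 19).
    Reduce coefficients mod 19: 6·t ≡ 15 (mod 19).
    The inverse of 6 mod 19 is 16 (since 6·16 = 96 = 5·19 + 1), so t ≡ 16·15 = 240 ≡ 12 (mod 19).
    Then x = 7 + 120·12 = 1447, valid modulo lcm(120, 19) = 2280: x ≡ 1447 (mod 2280).
  Combine with x ≡ 5 (mod 7); new modulus lcm = 15960.
    Write x = 1447 + 2280·t and substitute into x ≡ 5 (mod 7): 2280·t ≡ 5 − 1447 = -1442 (mod 7).
    Reduce coefficients mod 7: 5·t ≡ 0 (mod 7).
    The inverse of 5 mod 7 is 3 (since 5·3 = 15 = 2·7 + 1), so t ≡ 3·0 = 0 ≡ 0 (mod 7).
    Then x = 1447 + 2280·0 = 1447, valid modulo lcm(2280, 7) = 15960: x ≡ 1447 (mod 15960).
Verify against each original: 1447 mod 5 = 2, 1447 mod 3 = 1, 1447 mod 8 = 7, 1447 mod 19 = 3, 1447 mod 7 = 5.

x ≡ 1447 (mod 15960).


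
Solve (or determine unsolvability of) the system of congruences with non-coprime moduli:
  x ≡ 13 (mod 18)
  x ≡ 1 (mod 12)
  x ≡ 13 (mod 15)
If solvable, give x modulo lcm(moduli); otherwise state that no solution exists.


Moduli 18, 12, 15 are not pairwise coprime, so CRT works modulo lcm(m_i) when all pairwise compatibility conditions hold.
Pairwise compatibility: gcd(m_i, m_j) must divide a_i - a_j for every pair.
Merge one congruence at a time:
  Start: x ≡ 13 (mod 18).
  Combine with x ≡ 1 (mod 12): gcd(18, 12) = 6; 1 - 13 = -12, which IS divisible by 6, so compatible.
    Write x = 13 + 18·t and substitute into x ≡ 1 (mod 12): 18·t ≡ 1 − 13 = -12 (mod 12).
    Divide the congruence (and modulus) by g = 6: 3·t ≡ -2 (mod 2).
    Reduce coefficients mod 2: 1·t ≡ 0 (mod 2).
    So t ≡ 0 (mod 2).
    Then x = 13 + 18·0 = 13, valid modulo lcm(18, 12) = 36: x ≡ 13 (mod 36).
  Combine with x ≡ 13 (mod 15): gcd(36, 15) = 3; 13 - 13 = 0, which IS divisible by 3, so compatible.
    Write x = 13 + 36·t and substitute into x ≡ 13 (mod 15): 36·t ≡ 13 − 13 = 0 (mod 15).
    Divide the congruence (and modulus) by g = 3: 12·t ≡ 0 (mod 5).
    Reduce coefficients mod 5: 2·t ≡ 0 (mod 5).
    The inverse of 2 mod 5 is 3 (since 2·3 = 6 = 1·5 + 1), so t ≡ 3·0 = 0 ≡ 0 (mod 5).
    Then x = 13 + 36·0 = 13, valid modulo lcm(36, 15) = 180: x ≡ 13 (mod 180).
Verify: 13 mod 18 = 13, 13 mod 12 = 1, 13 mod 15 = 13.

x ≡ 13 (mod 180).


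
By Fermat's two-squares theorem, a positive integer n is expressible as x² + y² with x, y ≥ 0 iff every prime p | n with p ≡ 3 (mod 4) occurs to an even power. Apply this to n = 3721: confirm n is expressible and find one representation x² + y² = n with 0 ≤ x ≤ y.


Step 1: Factor n = 3721 = 61^2.
Step 2: Check the mod-4 condition on each prime factor: 61 ≡ 1 (mod 4), exponent 2.
All primes ≡ 3 (mod 4) appear to even exponent (or don't appear), so by the two-squares theorem n IS expressible as a sum of two squares.
Step 3: Build a representation. Here n = 61 · 61 is a product of primes ≡ 1 (mod 4). Each prime p ≡ 1 (mod 4) is itself a sum of two squares; find a² by testing p − a² for a perfect square:
  61: 61 − 1² = 60, 61 − 2² = 57, 61 − 3² = 52, 61 − 4² = 45, 61 − 5² = 36 = 6² ⇒ 61 = 5² + 6².
  Combine using the Brahmagupta–Fibonacci identity (a² + b²)(c² + d²) = (ac − bd)² + (ad + bc)² = (ac + bd)² + (ad − bc)²:
  61 · 61 = 3721: from (5² + 6²)(5² + 6²), take (5·5 − 6·6, 5·6 + 6·5) = (25 − 36, 30 + 30) = (-11, 60); dropping signs (only squares matter) gives (11, 60); check 11² + 60² = 121 + 3600 = 3721 ✓.
Step 4: Order so x ≤ y and verify: 11² + 60² = 121 + 3600 = 3721 = n. ✓

n = 3721 = 11² + 60² (one valid representation with x ≤ y).


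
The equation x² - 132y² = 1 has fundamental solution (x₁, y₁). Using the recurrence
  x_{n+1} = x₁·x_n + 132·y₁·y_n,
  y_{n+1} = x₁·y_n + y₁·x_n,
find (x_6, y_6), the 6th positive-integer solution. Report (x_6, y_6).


Step 1: Find the fundamental solution (x₁, y₁) of x² - 132y² = 1.
  Expand √132 as a continued fraction. a₀ = ⌊√132⌋ = 11; iterate m_{k+1} = d_k·a_k − m_k, d_{k+1} = (132 − m_{k+1}²)/d_k, a_{k+1} = ⌊(a₀ + m_{k+1})/d_{k+1}⌋ (starting m₀ = 0, d₀ = 1), with convergents p_k = a_k·p_{k-1} + p_{k-2}, q_k = a_k·q_{k-1} + q_{k-2} (p₋₁ = 1, q₋₁ = 0):
  k = 0: a₀ = 11; p₀/q₀ = 11/1; p₀² − 132·q₀² = 121 − 132 = -11.
  k = 1: m = 11, d = 11, a = ⌊(11 + 11)/11⌋ = 2; p/q = (2·11 + 1)/(2·1 + 0) = 23/2; p² − 132·q² = 529 − 528 = 1.
  The first convergent with p² − 132·q² = 1 gives the fundamental solution (x₁, y₁) = (23, 2).
Step 2: Apply the recurrence (x_{n+1}, y_{n+1}) = (x₁x_n + 132y₁y_n, x₁y_n + y₁x_n) repeatedly.
  From (x_1, y_1) = (23, 2): x_2 = 23·23 + 132·2·2 = 1057; y_2 = 23·2 + 2·23 = 92.
  From (x_2, y_2) = (1057, 92): x_3 = 23·1057 + 132·2·92 = 48599; y_3 = 23·92 + 2·1057 = 4230.
  From (x_3, y_3) = (48599, 4230): x_4 = 23·48599 + 132·2·4230 = 2234497; y_4 = 23·4230 + 2·48599 = 194488.
  From (x_4, y_4) = (2234497, 194488): x_5 = 23·2234497 + 132·2·194488 = 102738263; y_5 = 23·194488 + 2·2234497 = 8942218.
  From (x_5, y_5) = (102738263, 8942218): x_6 = 23·102738263 + 132·2·8942218 = 4723725601; y_6 = 23·8942218 + 2·102738263 = 411147540.
Step 3: Verify x_6² - 132·y_6² = 22313583553542811201 - 22313583553542811200 = 1 (should be 1). ✓

(x_1, y_1) = (23, 2); (x_6, y_6) = (4723725601, 411147540).


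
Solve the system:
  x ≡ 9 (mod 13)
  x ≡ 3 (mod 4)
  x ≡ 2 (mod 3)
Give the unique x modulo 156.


Moduli 13, 4, 3 are pairwise coprime; by CRT there is a unique solution modulo M = 13 · 4 · 3 = 156.
Solve pairwise, accumulating the modulus:
  Start with x ≡ 9 (mod 13).
  Combine with x ≡ 3 (mod 4): since gcd(13, 4) = 1, we get a unique residue mod 52.
    Write x = 9 + 13·t and substitute into x ≡ 3 (mod 4): 13·t ≡ 3 − 9 = -6 (mod 4).
    Reduce coefficients mod 4: 1·t ≡ 2 (mod 4).
    So t ≡ 2 (mod 4).
    Then x = 9 + 13·2 = 35, valid modulo lcm(13, 4) = 52: x ≡ 35 (mod 52).
  Combine with x ≡ 2 (mod 3): since gcd(52, 3) = 1, we get a unique residue mod 156.
    Write x = 35 + 52·t and substitute into x ≡ 2 (mod 3): 52·t ≡ 2 − 35 = -33 (mod 3).
    Reduce coefficients mod 3: 1·t ≡ 0 (mod 3).
    So t ≡ 0 (mod 3).
    Then x = 35 + 52·0 = 35, valid modulo lcm(52, 3) = 156: x ≡ 35 (mod 156).
Verify: 35 mod 13 = 9 ✓, 35 mod 4 = 3 ✓, 35 mod 3 = 2 ✓.

x ≡ 35 (mod 156).


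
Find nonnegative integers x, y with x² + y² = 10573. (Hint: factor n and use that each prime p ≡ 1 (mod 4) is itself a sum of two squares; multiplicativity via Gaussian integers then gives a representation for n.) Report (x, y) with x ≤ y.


Step 1: Factor n = 10573 = 97 · 109.
Step 2: Check the mod-4 condition on each prime factor: 97 ≡ 1 (mod 4), exponent 1; 109 ≡ 1 (mod 4), exponent 1.
All primes ≡ 3 (mod 4) appear to even exponent (or don't appear), so by the two-squares theorem n IS expressible as a sum of two squares.
Step 3: Build a representation. Here n = 97 · 109 is a product of primes ≡ 1 (mod 4). Each prime p ≡ 1 (mod 4) is itself a sum of two squares; find a² by testing p − a² for a perfect square:
  97: 97 − 1² = 96, 97 − 2² = 93, 97 − 3² = 88, 97 − 4² = 81 = 9² ⇒ 97 = 4² + 9².
  109: 109 − 1² = 108, 109 − 2² = 105, 109 − 3² = 100 = 10² ⇒ 109 = 3² + 10².
  Combine using the Brahmagupta–Fibonacci identity (a² + b²)(c² + d²) = (ac − bd)² + (ad + bc)² = (ac + bd)² + (ad − bc)²:
  97 · 109 = 10573: from (4² + 9²)(3² + 10²), take (4·3 − 9·10, 4·10 + 9·3) = (12 − 90, 40 + 27) = (-78, 67); dropping signs (only squares matter) gives (78, 67); check 78² + 67² = 6084 + 4489 = 10573 ✓.
Step 4: Order so x ≤ y and verify: 67² + 78² = 4489 + 6084 = 10573 = n. ✓

n = 10573 = 67² + 78² (one valid representation with x ≤ y).


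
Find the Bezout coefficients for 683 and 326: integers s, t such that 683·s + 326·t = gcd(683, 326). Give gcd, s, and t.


Euclidean algorithm on (683, 326) — divide until remainder is 0:
  683 = 2 · 326 + 31
  326 = 10 · 31 + 16
  31 = 1 · 16 + 15
  16 = 1 · 15 + 1
  15 = 15 · 1 + 0
gcd(683, 326) = 1.
Track Bezout coefficients alongside the remainders: start with r₀ = 683 = a·1 + b·0 (s = 1, t = 0) and r₁ = 326 = a·0 + b·1 (s = 0, t = 1); each new remainder r_{k+1} = r_{k-1} − q_k·r_k inherits s_{k+1} = s_{k-1} − q_k·s_k, t_{k+1} = t_{k-1} − q_k·t_k, so r_k = a·s_k + b·t_k at every step:
  q = 2: r = 31, s = 1 − 2·0 = 1, t = 0 − 2·1 = -2  (check: 683·1 + 326·(-2) = 31)
  q = 10: r = 16, s = 0 − 10·1 = -10, t = 1 − 10·(-2) = 21  (check: 683·(-10) + 326·21 = 16)
  q = 1: r = 15, s = 1 − 1·(-10) = 11, t = -2 − 1·21 = -23  (check: 683·11 + 326·(-23) = 15)
  q = 1: r = 1, s = -10 − 1·11 = -21, t = 21 − 1·(-23) = 44  (check: 683·(-21) + 326·44 = 1)
The row with r = 1 (the gcd) gives the Bezout coefficients s = -21, t = 44.
Result: 683 · (-21) + 326 · (44) = 1.

gcd(683, 326) = 1; s = -21, t = 44 (check: 683·(-21) + 326·44 = 1).


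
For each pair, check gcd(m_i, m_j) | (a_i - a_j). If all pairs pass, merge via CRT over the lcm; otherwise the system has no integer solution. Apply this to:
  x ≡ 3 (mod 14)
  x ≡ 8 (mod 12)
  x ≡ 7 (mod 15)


Moduli 14, 12, 15 are not pairwise coprime, so CRT works modulo lcm(m_i) when all pairwise compatibility conditions hold.
Pairwise compatibility: gcd(m_i, m_j) must divide a_i - a_j for every pair.
Merge one congruence at a time:
  Start: x ≡ 3 (mod 14).
  Combine with x ≡ 8 (mod 12): gcd(14, 12) = 2, and 8 - 3 = 5 is NOT divisible by 2.
    ⇒ system is inconsistent (no integer solution).

No solution (the system is inconsistent).


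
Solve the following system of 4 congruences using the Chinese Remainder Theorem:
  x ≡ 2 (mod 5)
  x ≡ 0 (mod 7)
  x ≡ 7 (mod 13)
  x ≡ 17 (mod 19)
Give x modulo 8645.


Product of moduli M = 5 · 7 · 13 · 19 = 8645.
Merge one congruence at a time:
  Start: x ≡ 2 (mod 5).
  Combine with x ≡ 0 (mod 7); new modulus lcm = 35.
    Write x = 2 + 5·t and substitute into x ≡ 0 (mod 7): 5·t ≡ 0 − 2 = -2 (mod 7).
    Reduce coefficients mod 7: 5·t ≡ 5 (mod 7).
    The inverse of 5 mod 7 is 3 (since 5·3 = 15 = 2·7 + 1), so t ≡ 3·5 = 15 ≡ 1 (mod 7).
    Then x = 2 + 5·1 = 7, valid modulo lcm(5, 7) = 35: x ≡ 7 (mod 35).
  Combine with x ≡ 7 (mod 13); new modulus lcm = 455.
    Write x = 7 + 35·t and substitute into x ≡ 7 (mod 13): 35·t ≡ 7 − 7 = 0 (mod 13).
    Reduce coefficients mod 13: 9·t ≡ 0 (mod 13).
    The inverse of 9 mod 13 is 3 (since 9·3 = 27 = 2·13 + 1), so t ≡ 3·0 = 0 ≡ 0 (mod 13).
    Then x = 7 + 35·0 = 7, valid modulo lcm(35, 13) = 455: x ≡ 7 (mod 455).
  Combine with x ≡ 17 (mod 19); new modulus lcm = 8645.
    Write x = 7 + 455·t and substitute into x ≡ 17 (mod 19): 455·t ≡ 17 − 7 = 10 (mod 19).
    Reduce coefficients mod 19: 18·t ≡ 10 (mod 19).
    The inverse of 18 mod 19 is 18 (since 18·18 = 324 = 17·19 + 1), so t ≡ 18·10 = 180 ≡ 9 (mod 19).
    Then x = 7 + 455·9 = 4102, valid modulo lcm(455, 19) = 8645: x ≡ 4102 (mod 8645).
Verify against each original: 4102 mod 5 = 2, 4102 mod 7 = 0, 4102 mod 13 = 7, 4102 mod 19 = 17.

x ≡ 4102 (mod 8645).


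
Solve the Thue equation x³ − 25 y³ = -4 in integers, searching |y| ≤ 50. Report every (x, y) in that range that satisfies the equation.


The equation is x³ - 25y³ = -4. For fixed y, x³ = 25·y³ − 4, so a solution requires the RHS to be a perfect cube.
Strategy: iterate y from -50 to 50, compute RHS = 25·y³ − 4, and check whether it is a (positive or negative) perfect cube.
Check small values of y:
  y = 0: RHS = -4 is not a perfect cube.
  y = 1: RHS = 21 is not a perfect cube.
  y = -1: RHS = -29 is not a perfect cube.
  y = 2: RHS = 196 is not a perfect cube.
  y = -2: RHS = -204 is not a perfect cube.
  y = 3: RHS = 671 is not a perfect cube.
  y = -3: RHS = -679 is not a perfect cube.
Continuing the search up to |y| = 50 finds no solutions either.
No (x, y) in the scanned range satisfies the equation.

No integer solutions with |y| ≤ 50.


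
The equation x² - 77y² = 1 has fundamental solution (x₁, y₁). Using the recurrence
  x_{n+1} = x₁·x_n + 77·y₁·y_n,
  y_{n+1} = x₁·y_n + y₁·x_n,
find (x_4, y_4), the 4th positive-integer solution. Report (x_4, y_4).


Step 1: Find the fundamental solution (x₁, y₁) of x² - 77y² = 1.
  Expand √77 as a continued fraction. a₀ = ⌊√77⌋ = 8; iterate m_{k+1} = d_k·a_k − m_k, d_{k+1} = (77 − m_{k+1}²)/d_k, a_{k+1} = ⌊(a₀ + m_{k+1})/d_{k+1}⌋ (starting m₀ = 0, d₀ = 1), with convergents p_k = a_k·p_{k-1} + p_{k-2}, q_k = a_k·q_{k-1} + q_{k-2} (p₋₁ = 1, q₋₁ = 0):
  k = 0: a₀ = 8; p₀/q₀ = 8/1; p₀² − 77·q₀² = 64 − 77 = -13.
  k = 1: m = 8, d = 13, a = ⌊(8 + 8)/13⌋ = 1; p/q = (1·8 + 1)/(1·1 + 0) = 9/1; p² − 77·q² = 81 − 77 = 4.
  k = 2: m = 5, d = 4, a = ⌊(8 + 5)/4⌋ = 3; p/q = (3·9 + 8)/(3·1 + 1) = 35/4; p² − 77·q² = 1225 − 1232 = -7.
  k = 3: m = 7, d = 7, a = ⌊(8 + 7)/7⌋ = 2; p/q = (2·35 + 9)/(2·4 + 1) = 79/9; p² − 77·q² = 6241 − 6237 = 4.
  k = 4: m = 7, d = 4, a = ⌊(8 + 7)/4⌋ = 3; p/q = (3·79 + 35)/(3·9 + 4) = 272/31; p² − 77·q² = 73984 − 73997 = -13.
  k = 5: m = 5, d = 13, a = ⌊(8 + 5)/13⌋ = 1; p/q = (1·272 + 79)/(1·31 + 9) = 351/40; p² − 77·q² = 123201 − 123200 = 1.
  The first convergent with p² − 77·q² = 1 gives the fundamental solution (x₁, y₁) = (351, 40).
Step 2: Apply the recurrence (x_{n+1}, y_{n+1}) = (x₁x_n + 77y₁y_n, x₁y_n + y₁x_n) repeatedly.
  From (x_1, y_1) = (351, 40): x_2 = 351·351 + 77·40·40 = 246401; y_2 = 351·40 + 40·351 = 28080.
  From (x_2, y_2) = (246401, 28080): x_3 = 351·246401 + 77·40·28080 = 172973151; y_3 = 351·28080 + 40·246401 = 19712120.
  From (x_3, y_3) = (172973151, 19712120): x_4 = 351·172973151 + 77·40·19712120 = 121426905601; y_4 = 351·19712120 + 40·172973151 = 13837880160.
Step 3: Verify x_4² - 77·y_4² = 14744493403834165171201 - 14744493403834165171200 = 1 (should be 1). ✓

(x_1, y_1) = (351, 40); (x_4, y_4) = (121426905601, 13837880160).


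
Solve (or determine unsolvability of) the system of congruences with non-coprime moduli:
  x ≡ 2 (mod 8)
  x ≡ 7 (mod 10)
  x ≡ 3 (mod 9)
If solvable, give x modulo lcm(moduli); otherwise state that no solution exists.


Moduli 8, 10, 9 are not pairwise coprime, so CRT works modulo lcm(m_i) when all pairwise compatibility conditions hold.
Pairwise compatibility: gcd(m_i, m_j) must divide a_i - a_j for every pair.
Merge one congruence at a time:
  Start: x ≡ 2 (mod 8).
  Combine with x ≡ 7 (mod 10): gcd(8, 10) = 2, and 7 - 2 = 5 is NOT divisible by 2.
    ⇒ system is inconsistent (no integer solution).

No solution (the system is inconsistent).


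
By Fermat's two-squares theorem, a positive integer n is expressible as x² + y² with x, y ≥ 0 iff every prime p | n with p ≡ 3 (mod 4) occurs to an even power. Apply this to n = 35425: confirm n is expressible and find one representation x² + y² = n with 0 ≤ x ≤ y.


Step 1: Factor n = 35425 = 5^2 · 13 · 109.
Step 2: Check the mod-4 condition on each prime factor: 5 ≡ 1 (mod 4), exponent 2; 13 ≡ 1 (mod 4), exponent 1; 109 ≡ 1 (mod 4), exponent 1.
All primes ≡ 3 (mod 4) appear to even exponent (or don't appear), so by the two-squares theorem n IS expressible as a sum of two squares.
Step 3: Build a representation. Group n = k² · m with k = 5 and m = 13 · 109 = 1417 (a product of primes ≡ 1 (mod 4)); a representation of m scales to one of n via (k·x)² + (k·y)² = k²(x² + y²). Each prime p ≡ 1 (mod 4) is itself a sum of two squares; find a² by testing p − a² for a perfect square:
  13: 13 − 1² = 12, 13 − 2² = 9 = 3² ⇒ 13 = 2² + 3².
  109: 109 − 1² = 108, 109 − 2² = 105, 109 − 3² = 100 = 10² ⇒ 109 = 3² + 10².
  Combine using the Brahmagupta–Fibonacci identity (a² + b²)(c² + d²) = (ac − bd)² + (ad + bc)² = (ac + bd)² + (ad − bc)²:
  13 · 109 = 1417: from (2² + 3²)(3² + 10²), take (2·3 − 3·10, 2·10 + 3·3) = (6 − 30, 20 + 9) = (-24, 29); dropping signs (only squares matter) gives (24, 29); check 24² + 29² = 576 + 841 = 1417 ✓.
  Scale by k = 5: (5·24, 5·29) = (120, 145).
Step 4: Order so x ≤ y and verify: 120² + 145² = 14400 + 21025 = 35425 = n. ✓

n = 35425 = 120² + 145² (one valid representation with x ≤ y).


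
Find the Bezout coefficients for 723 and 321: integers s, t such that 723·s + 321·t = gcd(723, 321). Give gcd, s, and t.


Euclidean algorithm on (723, 321) — divide until remainder is 0:
  723 = 2 · 321 + 81
  321 = 3 · 81 + 78
  81 = 1 · 78 + 3
  78 = 26 · 3 + 0
gcd(723, 321) = 3.
Track Bezout coefficients alongside the remainders: start with r₀ = 723 = a·1 + b·0 (s = 1, t = 0) and r₁ = 321 = a·0 + b·1 (s = 0, t = 1); each new remainder r_{k+1} = r_{k-1} − q_k·r_k inherits s_{k+1} = s_{k-1} − q_k·s_k, t_{k+1} = t_{k-1} − q_k·t_k, so r_k = a·s_k + b·t_k at every step:
  q = 2: r = 81, s = 1 − 2·0 = 1, t = 0 − 2·1 = -2  (check: 723·1 + 321·(-2) = 81)
  q = 3: r = 78, s = 0 − 3·1 = -3, t = 1 − 3·(-2) = 7  (check: 723·(-3) + 321·7 = 78)
  q = 1: r = 3, s = 1 − 1·(-3) = 4, t = -2 − 1·7 = -9  (check: 723·4 + 321·(-9) = 3)
The row with r = 3 (the gcd) gives the Bezout coefficients s = 4, t = -9.
Result: 723 · (4) + 321 · (-9) = 3.

gcd(723, 321) = 3; s = 4, t = -9 (check: 723·4 + 321·(-9) = 3).


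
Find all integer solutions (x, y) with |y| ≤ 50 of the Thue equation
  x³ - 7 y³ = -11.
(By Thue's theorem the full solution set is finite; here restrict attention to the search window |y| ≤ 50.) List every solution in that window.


The equation is x³ - 7y³ = -11. For fixed y, x³ = 7·y³ − 11, so a solution requires the RHS to be a perfect cube.
Strategy: iterate y from -50 to 50, compute RHS = 7·y³ − 11, and check whether it is a (positive or negative) perfect cube.
Check small values of y:
  y = 0: RHS = -11 is not a perfect cube.
  y = 1: RHS = -4 is not a perfect cube.
  y = -1: RHS = -18 is not a perfect cube.
  y = 2: RHS = 45 is not a perfect cube.
  y = -2: RHS = -67 is not a perfect cube.
  y = 3: RHS = 178 is not a perfect cube.
  y = -3: RHS = -200 is not a perfect cube.
Continuing the search up to |y| = 50 finds no solutions either.
No (x, y) in the scanned range satisfies the equation.

No integer solutions with |y| ≤ 50.


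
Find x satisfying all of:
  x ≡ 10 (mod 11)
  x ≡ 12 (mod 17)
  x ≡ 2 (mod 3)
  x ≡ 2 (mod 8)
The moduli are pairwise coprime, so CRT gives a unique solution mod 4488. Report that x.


Product of moduli M = 11 · 17 · 3 · 8 = 4488.
Merge one congruence at a time:
  Start: x ≡ 10 (mod 11).
  Combine with x ≡ 12 (mod 17); new modulus lcm = 187.
    Write x = 10 + 11·t and substitute into x ≡ 12 (mod 17): 11·t ≡ 12 − 10 = 2 (mod 17).
    The inverse of 11 mod 17 is 14 (since 11·14 = 154 = 9·17 + 1), so t ≡ 14·2 = 28 ≡ 11 (mod 17).
    Then x = 10 + 11·11 = 131, valid modulo lcm(11, 17) = 187: x ≡ 131 (mod 187).
  Combine with x ≡ 2 (mod 3); new modulus lcm = 561.
    Write x = 131 + 187·t and substitute into x ≡ 2 (mod 3): 187·t ≡ 2 − 131 = -129 (mod 3).
    Reduce coefficients mod 3: 1·t ≡ 0 (mod 3).
    So t ≡ 0 (mod 3).
    Then x = 131 + 187·0 = 131, valid modulo lcm(187, 3) = 561: x ≡ 131 (mod 561).
  Combine with x ≡ 2 (mod 8); new modulus lcm = 4488.
    Write x = 131 + 561·t and substitute into x ≡ 2 (mod 8): 561·t ≡ 2 − 131 = -129 (mod 8).
    Reduce coefficients mod 8: 1·t ≡ 7 (mod 8).
    So t ≡ 7 (mod 8).
    Then x = 131 + 561·7 = 4058, valid modulo lcm(561, 8) = 4488: x ≡ 4058 (mod 4488).
Verify against each original: 4058 mod 11 = 10, 4058 mod 17 = 12, 4058 mod 3 = 2, 4058 mod 8 = 2.

x ≡ 4058 (mod 4488).


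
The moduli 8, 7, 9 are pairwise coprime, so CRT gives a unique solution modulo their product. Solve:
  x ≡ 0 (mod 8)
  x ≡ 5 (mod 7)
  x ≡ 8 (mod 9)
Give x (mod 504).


Moduli 8, 7, 9 are pairwise coprime; by CRT there is a unique solution modulo M = 8 · 7 · 9 = 504.
Solve pairwise, accumulating the modulus:
  Start with x ≡ 0 (mod 8).
  Combine with x ≡ 5 (mod 7): since gcd(8, 7) = 1, we get a unique residue mod 56.
    Write x = 0 + 8·t and substitute into x ≡ 5 (mod 7): 8·t ≡ 5 − 0 = 5 (mod 7).
    Reduce coefficients mod 7: 1·t ≡ 5 (mod 7).
    So t ≡ 5 (mod 7).
    Then x = 0 + 8·5 = 40, valid modulo lcm(8, 7) = 56: x ≡ 40 (mod 56).
  Combine with x ≡ 8 (mod 9): since gcd(56, 9) = 1, we get a unique residue mod 504.
    Write x = 40 + 56·t and substitute into x ≡ 8 (mod 9): 56·t ≡ 8 − 40 = -32 (mod 9).
    Reduce coefficients mod 9: 2·t ≡ 4 (mod 9).
    The inverse of 2 mod 9 is 5 (since 2·5 = 10 = 1·9 + 1), so t ≡ 5·4 = 20 ≡ 2 (mod 9).
    Then x = 40 + 56·2 = 152, valid modulo lcm(56, 9) = 504: x ≡ 152 (mod 504).
Verify: 152 mod 8 = 0 ✓, 152 mod 7 = 5 ✓, 152 mod 9 = 8 ✓.

x ≡ 152 (mod 504).


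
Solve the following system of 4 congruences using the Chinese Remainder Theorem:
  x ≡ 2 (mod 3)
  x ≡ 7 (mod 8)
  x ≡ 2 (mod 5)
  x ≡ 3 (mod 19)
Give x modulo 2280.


Product of moduli M = 3 · 8 · 5 · 19 = 2280.
Merge one congruence at a time:
  Start: x ≡ 2 (mod 3).
  Combine with x ≡ 7 (mod 8); new modulus lcm = 24.
    Write x = 2 + 3·t and substitute into x ≡ 7 (mod 8): 3·t ≡ 7 − 2 = 5 (mod 8).
    The inverse of 3 mod 8 is 3 (since 3·3 = 9 = 1·8 + 1), so t ≡ 3·5 = 15 ≡ 7 (mod 8).
    Then x = 2 + 3·7 = 23, valid modulo lcm(3, 8) = 24: x ≡ 23 (mod 24).
  Combine with x ≡ 2 (mod 5); new modulus lcm = 120.
    Write x = 23 + 24·t and substitute into x ≡ 2 (mod 5): 24·t ≡ 2 − 23 = -21 (mod 5).
    Reduce coefficients mod 5: 4·t ≡ 4 (mod 5).
    The inverse of 4 mod 5 is 4 (since 4·4 = 16 = 3·5 + 1), so t ≡ 4·4 = 16 ≡ 1 (mod 5).
    Then x = 23 + 24·1 = 47, valid modulo lcm(24, 5) = 120: x ≡ 47 (mod 120).
  Combine with x ≡ 3 (mod 19); new modulus lcm = 2280.
    Write x = 47 + 120·t and substitute into x ≡ 3 (mod 19): 120·t ≡ 3 − 47 = -44 (mod 19).
    Reduce coefficients mod 19: 6·t ≡ 13 (mod 19).
    The inverse of 6 mod 19 is 16 (since 6·16 = 96 = 5·19 + 1), so t ≡ 16·13 = 208 ≡ 18 (mod 19).
    Then x = 47 + 120·18 = 2207, valid modulo lcm(120, 19) = 2280: x ≡ 2207 (mod 2280).
Verify against each original: 2207 mod 3 = 2, 2207 mod 8 = 7, 2207 mod 5 = 2, 2207 mod 19 = 3.

x ≡ 2207 (mod 2280).


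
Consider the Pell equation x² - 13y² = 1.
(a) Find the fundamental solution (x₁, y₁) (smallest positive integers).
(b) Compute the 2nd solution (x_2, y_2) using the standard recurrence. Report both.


Step 1: Find the fundamental solution (x₁, y₁) of x² - 13y² = 1.
  Expand √13 as a continued fraction. a₀ = ⌊√13⌋ = 3; iterate m_{k+1} = d_k·a_k − m_k, d_{k+1} = (13 − m_{k+1}²)/d_k, a_{k+1} = ⌊(a₀ + m_{k+1})/d_{k+1}⌋ (starting m₀ = 0, d₀ = 1), with convergents p_k = a_k·p_{k-1} + p_{k-2}, q_k = a_k·q_{k-1} + q_{k-2} (p₋₁ = 1, q₋₁ = 0):
  k = 0: a₀ = 3; p₀/q₀ = 3/1; p₀² − 13·q₀² = 9 − 13 = -4.
  k = 1: m = 3, d = 4, a = ⌊(3 + 3)/4⌋ = 1; p/q = (1·3 + 1)/(1·1 + 0) = 4/1; p² − 13·q² = 16 − 13 = 3.
  k = 2: m = 1, d = 3, a = ⌊(3 + 1)/3⌋ = 1; p/q = (1·4 + 3)/(1·1 + 1) = 7/2; p² − 13·q² = 49 − 52 = -3.
  k = 3: m = 2, d = 3, a = ⌊(3 + 2)/3⌋ = 1; p/q = (1·7 + 4)/(1·2 + 1) = 11/3; p² − 13·q² = 121 − 117 = 4.
  k = 4: m = 1, d = 4, a = ⌊(3 + 1)/4⌋ = 1; p/q = (1·11 + 7)/(1·3 + 2) = 18/5; p² − 13·q² = 324 − 325 = -1.
  k = 5: m = 3, d = 1, a = ⌊(3 + 3)/1⌋ = 6; p/q = (6·18 + 11)/(6·5 + 3) = 119/33; p² − 13·q² = 14161 − 14157 = 4.
  k = 6: m = 3, d = 4, a = ⌊(3 + 3)/4⌋ = 1; p/q = (1·119 + 18)/(1·33 + 5) = 137/38; p² − 13·q² = 18769 − 18772 = -3.
  k = 7: m = 1, d = 3, a = ⌊(3 + 1)/3⌋ = 1; p/q = (1·137 + 119)/(1·38 + 33) = 256/71; p² − 13·q² = 65536 − 65533 = 3.
  k = 8: m = 2, d = 3, a = ⌊(3 + 2)/3⌋ = 1; p/q = (1·256 + 137)/(1·71 + 38) = 393/109; p² − 13·q² = 154449 − 154453 = -4.
  k = 9: m = 1, d = 4, a = ⌊(3 + 1)/4⌋ = 1; p/q = (1·393 + 256)/(1·109 + 71) = 649/180; p² − 13·q² = 421201 − 421200 = 1.
  The first convergent with p² − 13·q² = 1 gives the fundamental solution (x₁, y₁) = (649, 180).
Step 2: Apply the recurrence (x_{n+1}, y_{n+1}) = (x₁x_n + 13y₁y_n, x₁y_n + y₁x_n) repeatedly.
  From (x_1, y_1) = (649, 180): x_2 = 649·649 + 13·180·180 = 842401; y_2 = 649·180 + 180·649 = 233640.
Step 3: Verify x_2² - 13·y_2² = 709639444801 - 709639444800 = 1 (should be 1). ✓

(x_1, y_1) = (649, 180); (x_2, y_2) = (842401, 233640).


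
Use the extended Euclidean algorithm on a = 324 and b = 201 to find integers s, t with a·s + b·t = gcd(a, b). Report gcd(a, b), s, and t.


Euclidean algorithm on (324, 201) — divide until remainder is 0:
  324 = 1 · 201 + 123
  201 = 1 · 123 + 78
  123 = 1 · 78 + 45
  78 = 1 · 45 + 33
  45 = 1 · 33 + 12
  33 = 2 · 12 + 9
  12 = 1 · 9 + 3
  9 = 3 · 3 + 0
gcd(324, 201) = 3.
Track Bezout coefficients alongside the remainders: start with r₀ = 324 = a·1 + b·0 (s = 1, t = 0) and r₁ = 201 = a·0 + b·1 (s = 0, t = 1); each new remainder r_{k+1} = r_{k-1} − q_k·r_k inherits s_{k+1} = s_{k-1} − q_k·s_k, t_{k+1} = t_{k-1} − q_k·t_k, so r_k = a·s_k + b·t_k at every step:
  q = 1: r = 123, s = 1 − 1·0 = 1, t = 0 − 1·1 = -1  (check: 324·1 + 201·(-1) = 123)
  q = 1: r = 78, s = 0 − 1·1 = -1, t = 1 − 1·(-1) = 2  (check: 324·(-1) + 201·2 = 78)
  q = 1: r = 45, s = 1 − 1·(-1) = 2, t = -1 − 1·2 = -3  (check: 324·2 + 201·(-3) = 45)
  q = 1: r = 33, s = -1 − 1·2 = -3, t = 2 − 1·(-3) = 5  (check: 324·(-3) + 201·5 = 33)
  q = 1: r = 12, s = 2 − 1·(-3) = 5, t = -3 − 1·5 = -8  (check: 324·5 + 201·(-8) = 12)
  q = 2: r = 9, s = -3 − 2·5 = -13, t = 5 − 2·(-8) = 21  (check: 324·(-13) + 201·21 = 9)
  q = 1: r = 3, s = 5 − 1·(-13) = 18, t = -8 − 1·21 = -29  (check: 324·18 + 201·(-29) = 3)
The row with r = 3 (the gcd) gives the Bezout coefficients s = 18, t = -29.
Result: 324 · (18) + 201 · (-29) = 3.

gcd(324, 201) = 3; s = 18, t = -29 (check: 324·18 + 201·(-29) = 3).


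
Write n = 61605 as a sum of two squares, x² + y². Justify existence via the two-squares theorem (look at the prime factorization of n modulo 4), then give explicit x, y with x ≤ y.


Step 1: Factor n = 61605 = 3^2 · 5 · 37^2.
Step 2: Check the mod-4 condition on each prime factor: 3 ≡ 3 (mod 4), exponent 2 (must be even); 5 ≡ 1 (mod 4), exponent 1; 37 ≡ 1 (mod 4), exponent 2.
All primes ≡ 3 (mod 4) appear to even exponent (or don't appear), so by the two-squares theorem n IS expressible as a sum of two squares.
Step 3: Build a representation. Group n = k² · m with k = 3 and m = 5 · 37 · 37 = 6845 (a product of primes ≡ 1 (mod 4)); a representation of m scales to one of n via (k·x)² + (k·y)² = k²(x² + y²). Each prime p ≡ 1 (mod 4) is itself a sum of two squares; find a² by testing p − a² for a perfect square:
  5: 5 − 1² = 4 = 2² ⇒ 5 = 1² + 2².
  37: 37 − 1² = 36 = 6² ⇒ 37 = 1² + 6².
  Combine using the Brahmagupta–Fibonacci identity (a² + b²)(c² + d²) = (ac − bd)² + (ad + bc)² = (ac + bd)² + (ad − bc)²:
  5 · 37 = 185: from (1² + 2²)(1² + 6²), take (1·1 − 2·6, 1·6 + 2·1) = (1 − 12, 6 + 2) = (-11, 8); dropping signs (only squares matter) gives (11, 8); check 11² + 8² = 121 + 64 = 185 ✓.
  185 · 37 = 6845: from (11² + 8²)(1² + 6²), take (11·1 − 8·6, 11·6 + 8·1) = (11 − 48, 66 + 8) = (-37, 74); dropping signs (only squares matter) gives (37, 74); check 37² + 74² = 1369 + 5476 = 6845 ✓.
  Scale by k = 3: (3·37, 3·74) = (111, 222).
Step 4: Order so x ≤ y and verify: 111² + 222² = 12321 + 49284 = 61605 = n. ✓

n = 61605 = 111² + 222² (one valid representation with x ≤ y).


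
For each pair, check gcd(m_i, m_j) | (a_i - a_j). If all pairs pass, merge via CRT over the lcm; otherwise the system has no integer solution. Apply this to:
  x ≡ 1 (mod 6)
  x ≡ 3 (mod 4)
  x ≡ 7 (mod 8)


Moduli 6, 4, 8 are not pairwise coprime, so CRT works modulo lcm(m_i) when all pairwise compatibility conditions hold.
Pairwise compatibility: gcd(m_i, m_j) must divide a_i - a_j for every pair.
Merge one congruence at a time:
  Start: x ≡ 1 (mod 6).
  Combine with x ≡ 3 (mod 4): gcd(6, 4) = 2; 3 - 1 = 2, which IS divisible by 2, so compatible.
    Write x = 1 + 6·t and substitute into x ≡ 3 (mod 4): 6·t ≡ 3 − 1 = 2 (mod 4).
    Divide the congruence (and modulus) by g = 2: 3·t ≡ 1 (mod 2).
    Reduce coefficients mod 2: 1·t ≡ 1 (mod 2).
    So t ≡ 1 (mod 2).
    Then x = 1 + 6·1 = 7, valid modulo lcm(6, 4) = 12: x ≡ 7 (mod 12).
  Combine with x ≡ 7 (mod 8): gcd(12, 8) = 4; 7 - 7 = 0, which IS divisible by 4, so compatible.
    Write x = 7 + 12·t and substitute into x ≡ 7 (mod 8): 12·t ≡ 7 − 7 = 0 (mod 8).
    Divide the congruence (and modulus) by g = 4: 3·t ≡ 0 (mod 2).
    Reduce coefficients mod 2: 1·t ≡ 0 (mod 2).
    So t ≡ 0 (mod 2).
    Then x = 7 + 12·0 = 7, valid modulo lcm(12, 8) = 24: x ≡ 7 (mod 24).
Verify: 7 mod 6 = 1, 7 mod 4 = 3, 7 mod 8 = 7.

x ≡ 7 (mod 24).


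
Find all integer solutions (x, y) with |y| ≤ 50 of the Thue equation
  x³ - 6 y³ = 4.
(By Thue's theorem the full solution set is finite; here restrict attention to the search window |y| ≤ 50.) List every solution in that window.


The equation is x³ - 6y³ = 4. For fixed y, x³ = 6·y³ + 4, so a solution requires the RHS to be a perfect cube.
Strategy: iterate y from -50 to 50, compute RHS = 6·y³ + 4, and check whether it is a (positive or negative) perfect cube.
Check small values of y:
  y = 0: RHS = 4 is not a perfect cube.
  y = 1: RHS = 10 is not a perfect cube.
  y = -1: RHS = -2 is not a perfect cube.
  y = 2: RHS = 52 is not a perfect cube.
  y = -2: RHS = -44 is not a perfect cube.
  y = 3: RHS = 166 is not a perfect cube.
  y = -3: RHS = -158 is not a perfect cube.
Continuing the search up to |y| = 50 finds no solutions either.
No (x, y) in the scanned range satisfies the equation.

No integer solutions with |y| ≤ 50.


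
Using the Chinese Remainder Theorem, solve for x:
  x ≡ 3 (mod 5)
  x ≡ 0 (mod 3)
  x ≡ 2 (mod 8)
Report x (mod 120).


Moduli 5, 3, 8 are pairwise coprime; by CRT there is a unique solution modulo M = 5 · 3 · 8 = 120.
Solve pairwise, accumulating the modulus:
  Start with x ≡ 3 (mod 5).
  Combine with x ≡ 0 (mod 3): since gcd(5, 3) = 1, we get a unique residue mod 15.
    Write x = 3 + 5·t and substitute into x ≡ 0 (mod 3): 5·t ≡ 0 − 3 = -3 (mod 3).
    Reduce coefficients mod 3: 2·t ≡ 0 (mod 3).
    The inverse of 2 mod 3 is 2 (since 2·2 = 4 = 1·3 + 1), so t ≡ 2·0 = 0 ≡ 0 (mod 3).
    Then x = 3 + 5·0 = 3, valid modulo lcm(5, 3) = 15: x ≡ 3 (mod 15).
  Combine with x ≡ 2 (mod 8): since gcd(15, 8) = 1, we get a unique residue mod 120.
    Write x = 3 + 15·t and substitute into x ≡ 2 (mod 8): 15·t ≡ 2 − 3 = -1 (mod 8).
    Reduce coefficients mod 8: 7·t ≡ 7 (mod 8).
    The inverse of 7 mod 8 is 7 (since 7·7 = 49 = 6·8 + 1), so t ≡ 7·7 = 49 ≡ 1 (mod 8).
    Then x = 3 + 15·1 = 18, valid modulo lcm(15, 8) = 120: x ≡ 18 (mod 120).
Verify: 18 mod 5 = 3 ✓, 18 mod 3 = 0 ✓, 18 mod 8 = 2 ✓.

x ≡ 18 (mod 120).


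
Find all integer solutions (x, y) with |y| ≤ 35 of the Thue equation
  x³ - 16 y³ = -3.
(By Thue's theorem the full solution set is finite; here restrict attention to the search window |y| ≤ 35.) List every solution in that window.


The equation is x³ - 16y³ = -3. For fixed y, x³ = 16·y³ − 3, so a solution requires the RHS to be a perfect cube.
Strategy: iterate y from -35 to 35, compute RHS = 16·y³ − 3, and check whether it is a (positive or negative) perfect cube.
Check small values of y:
  y = 0: RHS = -3 is not a perfect cube.
  y = 1: RHS = 13 is not a perfect cube.
  y = -1: RHS = -19 is not a perfect cube.
  y = 2: RHS = 125 = (5)³ ⇒ x = 5 works.
  y = -2: RHS = -131 is not a perfect cube.
  y = 3: RHS = 429 is not a perfect cube.
  y = -3: RHS = -435 is not a perfect cube.
Continuing the search up to |y| = 35 finds no further solutions beyond those listed.
Collected solutions: (5, 2).

Solutions (with |y| ≤ 35): (5, 2).


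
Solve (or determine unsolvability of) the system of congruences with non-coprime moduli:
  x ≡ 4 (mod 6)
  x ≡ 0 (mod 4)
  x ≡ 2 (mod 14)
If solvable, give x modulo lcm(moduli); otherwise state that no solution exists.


Moduli 6, 4, 14 are not pairwise coprime, so CRT works modulo lcm(m_i) when all pairwise compatibility conditions hold.
Pairwise compatibility: gcd(m_i, m_j) must divide a_i - a_j for every pair.
Merge one congruence at a time:
  Start: x ≡ 4 (mod 6).
  Combine with x ≡ 0 (mod 4): gcd(6, 4) = 2; 0 - 4 = -4, which IS divisible by 2, so compatible.
    Write x = 4 + 6·t and substitute into x ≡ 0 (mod 4): 6·t ≡ 0 − 4 = -4 (mod 4).
    Divide the congruence (and modulus) by g = 2: 3·t ≡ -2 (mod 2).
    Reduce coefficients mod 2: 1·t ≡ 0 (mod 2).
    So t ≡ 0 (mod 2).
    Then x = 4 + 6·0 = 4, valid modulo lcm(6, 4) = 12: x ≡ 4 (mod 12).
  Combine with x ≡ 2 (mod 14): gcd(12, 14) = 2; 2 - 4 = -2, which IS divisible by 2, so compatible.
    Write x = 4 + 12·t and substitute into x ≡ 2 (mod 14): 12·t ≡ 2 − 4 = -2 (mod 14).
    Divide the congruence (and modulus) by g = 2: 6·t ≡ -1 (mod 7).
    Reduce coefficients mod 7: 6·t ≡ 6 (mod 7).
    The inverse of 6 mod 7 is 6 (since 6·6 = 36 = 5·7 + 1), so t ≡ 6·6 = 36 ≡ 1 (mod 7).
    Then x = 4 + 12·1 = 16, valid modulo lcm(12, 14) = 84: x ≡ 16 (mod 84).
Verify: 16 mod 6 = 4, 16 mod 4 = 0, 16 mod 14 = 2.

x ≡ 16 (mod 84).


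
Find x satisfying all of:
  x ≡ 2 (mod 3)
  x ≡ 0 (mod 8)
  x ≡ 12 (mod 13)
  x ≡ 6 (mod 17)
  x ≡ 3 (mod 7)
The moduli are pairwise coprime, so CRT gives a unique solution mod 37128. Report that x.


Product of moduli M = 3 · 8 · 13 · 17 · 7 = 37128.
Merge one congruence at a time:
  Start: x ≡ 2 (mod 3).
  Combine with x ≡ 0 (mod 8); new modulus lcm = 24.
    Write x = 2 + 3·t and substitute into x ≡ 0 (mod 8): 3·t ≡ 0 − 2 = -2 (mod 8).
    Reduce coefficients mod 8: 3·t ≡ 6 (mod 8).
    The inverse of 3 mod 8 is 3 (since 3·3 = 9 = 1·8 + 1), so t ≡ 3·6 = 18 ≡ 2 (mod 8).
    Then x = 2 + 3·2 = 8, valid modulo lcm(3, 8) = 24: x ≡ 8 (mod 24).
  Combine with x ≡ 12 (mod 13); new modulus lcm = 312.
    Write x = 8 + 24·t and substitute into x ≡ 12 (mod 13): 24·t ≡ 12 − 8 = 4 (mod 13).
    Reduce coefficients mod 13: 11·t ≡ 4 (mod 13).
    The inverse of 11 mod 13 is 6 (since 11·6 = 66 = 5·13 + 1), so t ≡ 6·4 = 24 ≡ 11 (mod 13).
    Then x = 8 + 24·11 = 272, valid modulo lcm(24, 13) = 312: x ≡ 272 (mod 312).
  Combine with x ≡ 6 (mod 17); new modulus lcm = 5304.
    Write x = 272 + 312·t and substitute into x ≡ 6 (mod 17): 312·t ≡ 6 − 272 = -266 (mod 17).
    Reduce coefficients mod 17: 6·t ≡ 6 (mod 17).
    The inverse of 6 mod 17 is 3 (since 6·3 = 18 = 1·17 + 1), so t ≡ 3·6 = 18 ≡ 1 (mod 17).
    Then x = 272 + 312·1 = 584, valid modulo lcm(312, 17) = 5304: x ≡ 584 (mod 5304).
  Combine with x ≡ 3 (mod 7); new modulus lcm = 37128.
    Write x = 584 + 5304·t and substitute into x ≡ 3 (mod 7): 5304·t ≡ 3 − 584 = -581 (mod 7).
    Reduce coefficients mod 7: 5·t ≡ 0 (mod 7).
    The inverse of 5 mod 7 is 3 (since 5·3 = 15 = 2·7 + 1), so t ≡ 3·0 = 0 ≡ 0 (mod 7).
    Then x = 584 + 5304·0 = 584, valid modulo lcm(5304, 7) = 37128: x ≡ 584 (mod 37128).
Verify against each original: 584 mod 3 = 2, 584 mod 8 = 0, 584 mod 13 = 12, 584 mod 17 = 6, 584 mod 7 = 3.

x ≡ 584 (mod 37128).
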